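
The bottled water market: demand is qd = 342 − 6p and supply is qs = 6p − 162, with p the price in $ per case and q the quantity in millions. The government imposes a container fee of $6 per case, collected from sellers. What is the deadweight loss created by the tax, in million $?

Without the tax, 342 − 6p = 6p − 162 gives 12p = 504, so p* = $42 and q* = 90.
With the tax collected from sellers, supply shifts: qs = 6(p − 6) − 162.
Solving gives q = 72 with consumers paying $45 and sellers receiving $39 (the $6 wedge).
Quantity falls by |ΔQ| = |90 − 72| = 18.
DWL = ½ · t · |ΔQ| = ½ · 6 · 18 = $54.

Deadweight loss = $54 million.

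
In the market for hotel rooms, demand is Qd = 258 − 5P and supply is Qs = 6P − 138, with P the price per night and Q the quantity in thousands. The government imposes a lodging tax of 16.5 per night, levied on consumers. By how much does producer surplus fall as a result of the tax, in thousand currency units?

Producer surplus falls by 416.25 thousand.

Before the tax: set 258 − 5P = 6P − 138 → P* = 36, Q* = 78.
With the tax collected from consumers, demand (in seller-price terms) shifts: Qd = 258 − 5(P + 16.5).
New equilibrium: consumers pay 45, producers receive 28.5, Q = 33. (Wedge: Pb − Ps = 16.5.)
ΔPS is the trapezoid between Q = 33 and Q = 78 of height 7.5: ½ · (78 + 33) · 7.5 = 416.25.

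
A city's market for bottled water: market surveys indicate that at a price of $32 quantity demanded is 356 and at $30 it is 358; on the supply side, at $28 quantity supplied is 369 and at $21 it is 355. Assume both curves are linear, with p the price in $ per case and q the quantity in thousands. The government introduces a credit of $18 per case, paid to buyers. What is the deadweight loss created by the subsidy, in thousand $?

Deadweight loss = $108 thousand.

Demand slope: (358 − 356)/(30 − 32) = -1, so qd = 388 − p.
Supply slope: (355 − 369)/(21 − 28) = 2, so qs = 2p + 313.
Before the subsidy: set 388 − p = 2p + 313 → p* = $25, q* = 363.
With a per-unit subsidy paid to buyers, each effectively pays p − 18, so demand becomes qd = 388 − (p − 18).
Solving gives q = 375 with buyers paying $13 and suppliers receiving $31 (the $18 wedge).
Quantity rises by |ΔQ| = |363 − 375| = 12.
DWL = ½ · t · |ΔQ| = ½ · 18 · 12 = $108.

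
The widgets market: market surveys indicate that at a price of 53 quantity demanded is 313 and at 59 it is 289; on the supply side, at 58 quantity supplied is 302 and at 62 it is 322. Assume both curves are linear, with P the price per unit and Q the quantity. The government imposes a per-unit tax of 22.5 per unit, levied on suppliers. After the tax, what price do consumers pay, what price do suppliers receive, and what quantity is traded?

Demand slope: (289 − 313)/(59 − 53) = -4, so Qd = 525 − 4P.
Supply slope: (322 − 302)/(62 − 58) = 5, so Qs = 5P + 12.
Without the tax, 525 − 4P = 5P + 12 gives 9P = 513, so P* = 57 and Q* = 297.
With the tax collected from suppliers, supply shifts: Qs = 5(P − 22.5) + 12.
Solving gives Q = 247 with consumers paying 69.5 and suppliers receiving 47 (the 22.5 wedge).

Consumers pay 69.5; suppliers receive 47; quantity = 247.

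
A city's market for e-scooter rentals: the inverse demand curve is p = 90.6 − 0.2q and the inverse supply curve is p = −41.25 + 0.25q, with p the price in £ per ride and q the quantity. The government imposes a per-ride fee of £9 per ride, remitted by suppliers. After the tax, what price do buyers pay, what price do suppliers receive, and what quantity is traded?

Buyers pay £36; suppliers receive £27; quantity = 273.

Rewrite in direct form: qd = 453 − 5p and qs = 4p + 165.
Before the tax: set 453 − 5p = 4p + 165 → p* = £32, q* = 293.
With the tax collected from suppliers, supply shifts: qs = 4(p − 9) + 165.
New equilibrium: buyers pay £36, suppliers receive £27, q = 273. (Wedge: pb − ps = 9.)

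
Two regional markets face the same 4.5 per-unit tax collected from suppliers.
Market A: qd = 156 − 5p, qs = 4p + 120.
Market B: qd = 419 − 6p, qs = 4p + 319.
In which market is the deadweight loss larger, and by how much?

Market B, by 1.8.

Market A: pre-tax p* = 4, q* = 136; post-tax q = 126; deadweight loss = 22.5.
Market B: pre-tax p* = 10, q* = 359; post-tax q = 348.2; deadweight loss = 24.3.
Difference: 22.5 vs 24.3 → market B is larger by 1.8.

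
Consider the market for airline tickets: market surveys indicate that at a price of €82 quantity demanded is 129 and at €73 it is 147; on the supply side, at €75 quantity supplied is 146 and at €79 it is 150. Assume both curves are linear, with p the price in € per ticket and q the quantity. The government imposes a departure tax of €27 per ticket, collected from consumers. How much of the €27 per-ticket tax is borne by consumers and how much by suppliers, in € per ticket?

Consumers bear €9 per ticket; suppliers bear €18 per ticket.

Demand slope: (147 − 129)/(73 − 82) = -2, so qd = 293 − 2p.
Supply slope: (150 − 146)/(79 − 75) = 1, so qs = p + 71.
Before the tax: set 293 − 2p = p + 71 → p* = €74, q* = 145.
With the tax collected from consumers, demand (in seller-price terms) shifts: qd = 293 − 2(p + 27).
New equilibrium: consumers pay €83, suppliers receive €56, q = 127. (Wedge: pb − ps = 27.)
Burden on consumers: €9; on suppliers: €18. (They sum to €27.)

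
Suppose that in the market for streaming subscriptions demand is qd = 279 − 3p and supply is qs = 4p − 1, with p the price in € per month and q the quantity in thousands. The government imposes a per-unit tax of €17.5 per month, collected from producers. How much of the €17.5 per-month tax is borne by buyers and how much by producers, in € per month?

Without the tax, 279 − 3p = 4p − 1 gives 7p = 280, so p* = €40 and q* = 159.
With the tax collected from producers, supply shifts: qs = 4(p − 17.5) − 1.
New equilibrium: buyers pay €50, producers receive €32.5, q = 129. (Wedge: pb − ps = 17.5.)
Burden on buyers: €10; on producers: €7.5. (They sum to €17.5.)

Buyers bear €10 per month; producers bear €7.5 per month.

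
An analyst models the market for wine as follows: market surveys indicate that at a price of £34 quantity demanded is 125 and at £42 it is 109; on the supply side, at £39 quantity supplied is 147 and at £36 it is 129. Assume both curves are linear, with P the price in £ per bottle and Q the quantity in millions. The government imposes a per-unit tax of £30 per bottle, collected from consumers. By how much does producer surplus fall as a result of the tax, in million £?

Demand slope: (109 − 125)/(42 − 34) = -2, so Qd = 193 − 2P.
Supply slope: (129 − 147)/(36 − 39) = 6, so Qs = 6P − 87.
Without the tax, 193 − 2P = 6P − 87 gives 8P = 280, so P* = £35 and Q* = 123.
With the tax collected from consumers, demand (in seller-price terms) shifts: Qd = 193 − 2(P + 30).
Solving gives Q = 78 with consumers paying £57.5 and producers receiving £27.5 (the £30 wedge).
ΔPS is the trapezoid between Q = 78 and Q = 123 of height £7.5: ½ · (123 + 78) · 7.5 = £753.75.

Producer surplus falls by £753.75 million.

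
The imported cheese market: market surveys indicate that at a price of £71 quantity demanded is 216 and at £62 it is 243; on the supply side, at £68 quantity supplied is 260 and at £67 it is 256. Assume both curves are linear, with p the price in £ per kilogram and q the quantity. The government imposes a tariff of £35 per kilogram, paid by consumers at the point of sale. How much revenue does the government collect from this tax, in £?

Demand slope: (243 − 216)/(62 − 71) = -3, so qd = 429 − 3p.
Supply slope: (256 − 260)/(67 − 68) = 4, so qs = 4p − 12.
Before the tax: set 429 − 3p = 4p − 12 → p* = £63, q* = 240.
With the tax collected from consumers, demand (in seller-price terms) shifts: qd = 429 − 3(p + 35).
Solving gives q = 180 with consumers paying £83 and suppliers receiving £48 (the £35 wedge).
Revenue = t · Q = 35 · 180 = £6300.

Tax revenue = £6300.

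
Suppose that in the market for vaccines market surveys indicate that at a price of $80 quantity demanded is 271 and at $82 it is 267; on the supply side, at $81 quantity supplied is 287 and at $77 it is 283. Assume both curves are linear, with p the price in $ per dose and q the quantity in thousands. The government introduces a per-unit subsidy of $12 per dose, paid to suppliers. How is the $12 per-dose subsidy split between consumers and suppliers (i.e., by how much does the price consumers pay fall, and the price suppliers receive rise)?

Consumers gain $4 per dose; suppliers gain $8 per dose.

Demand slope: (267 − 271)/(82 − 80) = -2, so qd = 431 − 2p.
Supply slope: (283 − 287)/(77 − 81) = 1, so qs = p + 206.
Before the subsidy: set 431 − 2p = p + 206 → p* = $75, q* = 281.
With a per-unit subsidy paid to suppliers, each receives p + 12 per unit sold, so supply becomes qs = (p + 12) + 206.
Solving gives q = 289 with consumers paying $71 and suppliers receiving $83 (the $12 wedge).
Gain to consumers: $4; to suppliers: $8. (They sum to $12.)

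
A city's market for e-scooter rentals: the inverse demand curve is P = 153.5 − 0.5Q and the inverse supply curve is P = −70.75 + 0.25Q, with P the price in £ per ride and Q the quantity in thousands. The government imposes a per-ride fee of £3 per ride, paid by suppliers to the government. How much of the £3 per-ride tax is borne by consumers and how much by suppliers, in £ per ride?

Consumers bear £2 per ride; suppliers bear £1 per ride.

Inverting to Q(P) form: Qd = 307 − 2P; Qs = 4P + 283.
Before the tax: set 307 − 2P = 4P + 283 → P* = £4, Q* = 299.
With the tax collected from suppliers, supply shifts: Qs = 4(P − 3) + 283.
New equilibrium: consumers pay £6, suppliers receive £3, Q = 295. (Wedge: Pb − Ps = 3.)
Burden on consumers: £2; on suppliers: £1. (They sum to £3.)
The less price-elastic side of the market bears the larger share of a per-unit tax.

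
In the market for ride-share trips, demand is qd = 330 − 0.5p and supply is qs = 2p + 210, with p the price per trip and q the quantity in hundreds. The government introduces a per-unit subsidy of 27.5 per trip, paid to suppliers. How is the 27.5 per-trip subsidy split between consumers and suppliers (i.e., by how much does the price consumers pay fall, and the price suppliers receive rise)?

Before the subsidy: set 330 − 0.5p = 2p + 210 → p* = 48, q* = 306.
With a per-unit subsidy paid to suppliers, each receives p + 27.5 per unit sold, so supply becomes qs = 2(p + 27.5) + 210.
Solving gives q = 317 with consumers paying 26 and suppliers receiving 53.5 (the 27.5 wedge).
Gain to consumers: 22; to suppliers: 5.5. (They sum to 27.5.)

Consumers gain 22 per trip; suppliers gain 5.5 per trip.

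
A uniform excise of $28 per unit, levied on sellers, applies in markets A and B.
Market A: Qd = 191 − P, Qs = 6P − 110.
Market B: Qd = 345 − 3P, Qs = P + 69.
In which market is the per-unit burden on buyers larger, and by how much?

Market A, by $17.

Market A: pre-tax P* = $43, Q* = 148; post-tax Q = 124; per-unit burden on buyers = $24.
Market B: pre-tax P* = $69, Q* = 138; post-tax Q = 117; per-unit burden on buyers = $7.
Difference: $24 vs $7 → market A is larger by $17.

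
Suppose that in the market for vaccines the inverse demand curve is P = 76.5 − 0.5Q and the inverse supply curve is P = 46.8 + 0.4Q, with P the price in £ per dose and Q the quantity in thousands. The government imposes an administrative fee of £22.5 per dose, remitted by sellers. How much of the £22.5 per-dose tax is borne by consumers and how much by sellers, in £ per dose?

Consumers bear £12.5 per dose; sellers bear £10 per dose.

Rewrite in direct form: Qd = 153 − 2P and Qs = 2.5P − 117.
Without the tax, 153 − 2P = 2.5P − 117 gives 4.5P = 270, so P* = £60 and Q* = 33.
With the tax collected from sellers, supply shifts: Qs = 2.5(P − 22.5) − 117.
Solving gives Q = 8 with consumers paying £72.5 and sellers receiving £50 (the £22.5 wedge).
Burden on consumers: £12.5; on sellers: £10. (They sum to £22.5.)
The less price-elastic side of the market bears the larger share of a per-unit tax.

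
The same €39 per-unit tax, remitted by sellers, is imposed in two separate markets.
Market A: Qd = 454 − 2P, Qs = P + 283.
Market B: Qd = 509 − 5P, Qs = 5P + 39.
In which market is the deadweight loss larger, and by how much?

Market B, by €1394.25.

Market A: pre-tax P* = €57, Q* = 340; post-tax Q = 314; deadweight loss = €507.
Market B: pre-tax P* = €47, Q* = 274; post-tax Q = 176.5; deadweight loss = €1901.25.
Difference: €507 vs €1901.25 → market B is larger by €1394.25.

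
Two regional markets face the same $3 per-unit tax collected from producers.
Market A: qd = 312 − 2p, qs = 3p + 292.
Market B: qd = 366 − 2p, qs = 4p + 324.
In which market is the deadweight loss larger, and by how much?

Market B, by $0.6.

Market A: pre-tax p* = $4, q* = 304; post-tax q = 300.4; deadweight loss = $5.4.
Market B: pre-tax p* = $7, q* = 352; post-tax q = 348; deadweight loss = $6.
Difference: $5.4 vs $6 → market B is larger by $0.6.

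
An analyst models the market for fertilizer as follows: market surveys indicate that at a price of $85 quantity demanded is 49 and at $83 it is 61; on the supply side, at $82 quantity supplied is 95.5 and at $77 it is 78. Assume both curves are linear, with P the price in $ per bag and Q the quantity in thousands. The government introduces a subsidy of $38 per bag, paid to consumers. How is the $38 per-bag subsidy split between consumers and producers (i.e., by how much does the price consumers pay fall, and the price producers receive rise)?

Consumers gain $14 per bag; producers gain $24 per bag.

Demand slope: (61 − 49)/(83 − 85) = -6, so Qd = 559 − 6P.
Supply slope: (78 − 95.5)/(77 − 82) = 3.5, so Qs = 3.5P − 191.5.
Before the subsidy: set 559 − 6P = 3.5P − 191.5 → P* = $79, Q* = 85.
With a per-unit subsidy paid to consumers, each effectively pays P − 38, so demand becomes Qd = 559 − 6(P − 38).
New equilibrium: consumers pay $65, producers receive $103, Q = 169. (Wedge: Pb − Ps = −38.)
Gain to consumers: $14; to producers: $24. (They sum to $38.)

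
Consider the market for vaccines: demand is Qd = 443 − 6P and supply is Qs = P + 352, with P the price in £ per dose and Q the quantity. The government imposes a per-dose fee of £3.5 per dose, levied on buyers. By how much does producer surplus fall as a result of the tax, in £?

Without the tax, 443 − 6P = P + 352 gives 7P = 91, so P* = £13 and Q* = 365.
With the tax collected from buyers, demand (in seller-price terms) shifts: Qd = 443 − 6(P + 3.5).
Solving gives Q = 362 with buyers paying £13.5 and producers receiving £10 (the £3.5 wedge).
ΔPS is the trapezoid between Q = 362 and Q = 365 of height £3: ½ · (365 + 362) · 3 = £1090.5.

Producer surplus falls by £1090.5.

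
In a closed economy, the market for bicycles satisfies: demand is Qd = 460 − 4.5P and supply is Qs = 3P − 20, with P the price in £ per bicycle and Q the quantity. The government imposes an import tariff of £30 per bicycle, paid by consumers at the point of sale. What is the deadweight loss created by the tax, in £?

Before the tax: set 460 − 4.5P = 3P − 20 → P* = £64, Q* = 172.
With the tax collected from consumers, demand (in seller-price terms) shifts: Qd = 460 − 4.5(P + 30).
Solving gives Q = 118 with consumers paying £76 and producers receiving £46 (the £30 wedge).
Quantity falls by |ΔQ| = |172 − 118| = 54.
DWL = ½ · t · |ΔQ| = ½ · 30 · 54 = £810.

Deadweight loss = £810.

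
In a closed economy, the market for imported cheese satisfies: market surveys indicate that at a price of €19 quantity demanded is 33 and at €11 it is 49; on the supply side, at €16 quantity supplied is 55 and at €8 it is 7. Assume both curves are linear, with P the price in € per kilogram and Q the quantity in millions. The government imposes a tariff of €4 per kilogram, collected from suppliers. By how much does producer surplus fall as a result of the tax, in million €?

Demand slope: (49 − 33)/(11 − 19) = -2, so Qd = 71 − 2P.
Supply slope: (7 − 55)/(8 − 16) = 6, so Qs = 6P − 41.
Without the tax, 71 − 2P = 6P − 41 gives 8P = 112, so P* = €14 and Q* = 43.
With the tax collected from suppliers, supply shifts: Qs = 6(P − 4) − 41.
Solving gives Q = 37 with consumers paying €17 and suppliers receiving €13 (the €4 wedge).
ΔPS is the trapezoid between Q = 37 and Q = 43 of height €1: ½ · (43 + 37) · 1 = €40.

Producer surplus falls by €40 million.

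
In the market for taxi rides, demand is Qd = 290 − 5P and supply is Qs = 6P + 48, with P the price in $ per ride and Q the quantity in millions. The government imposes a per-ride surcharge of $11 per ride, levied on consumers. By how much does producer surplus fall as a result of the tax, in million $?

Producer surplus falls by $825 million.

Before the tax: set 290 − 5P = 6P + 48 → P* = $22, Q* = 180.
With the tax collected from consumers, demand (in seller-price terms) shifts: Qd = 290 − 5(P + 11).
Solving gives Q = 150 with consumers paying $28 and suppliers receiving $17 (the $11 wedge).
ΔPS is the trapezoid between Q = 150 and Q = 180 of height $5: ½ · (180 + 150) · 5 = $825.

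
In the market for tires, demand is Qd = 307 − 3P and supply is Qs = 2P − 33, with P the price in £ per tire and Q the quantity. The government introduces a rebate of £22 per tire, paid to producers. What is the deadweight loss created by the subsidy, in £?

Without the subsidy, 307 − 3P = 2P − 33 gives 5P = 340, so P* = £68 and Q* = 103.
With a per-unit subsidy paid to producers, each receives P + 22 per unit sold, so supply becomes Qs = 2(P + 22) − 33.
Solving gives Q = 129.4 with consumers paying £59.2 and producers receiving £81.2 (the £22 wedge).
Quantity rises by |ΔQ| = |103 − 129.4| = 26.4.
DWL = ½ · t · |ΔQ| = ½ · 22 · 26.4 = £290.4.

Deadweight loss = £290.4.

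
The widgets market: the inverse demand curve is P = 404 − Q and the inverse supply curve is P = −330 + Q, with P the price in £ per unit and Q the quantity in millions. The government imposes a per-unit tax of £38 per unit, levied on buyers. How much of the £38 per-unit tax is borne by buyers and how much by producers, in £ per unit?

Inverting to Q(P) form: Qd = 404 − P; Qs = P + 330.
Without the tax, 404 − P = P + 330 gives 2P = 74, so P* = £37 and Q* = 367.
With the tax collected from buyers, demand (in seller-price terms) shifts: Qd = 404 − (P + 38).
Solving gives Q = 348 with buyers paying £56 and producers receiving £18 (the £38 wedge).
Burden on buyers: £19; on producers: £19. (They sum to £38.)
The less price-elastic side of the market bears the larger share of a per-unit tax.

Buyers bear £19 per unit; producers bear £19 per unit.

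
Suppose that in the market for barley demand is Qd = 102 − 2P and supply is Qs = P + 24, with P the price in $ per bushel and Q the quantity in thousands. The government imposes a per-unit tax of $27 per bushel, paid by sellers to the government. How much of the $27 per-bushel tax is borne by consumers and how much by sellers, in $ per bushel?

Before the tax: set 102 − 2P = P + 24 → P* = $26, Q* = 50.
With the tax collected from sellers, supply shifts: Qs = (P − 27) + 24.
Solving gives Q = 32 with consumers paying $35 and sellers receiving $8 (the $27 wedge).
Burden on consumers: $9; on sellers: $18. (They sum to $27.)

Consumers bear $9 per bushel; sellers bear $18 per bushel.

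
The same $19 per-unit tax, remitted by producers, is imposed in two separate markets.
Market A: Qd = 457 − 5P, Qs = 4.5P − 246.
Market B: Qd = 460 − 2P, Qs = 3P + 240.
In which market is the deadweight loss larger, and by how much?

Market A, by $210.9.

Market A: pre-tax P* = $74, Q* = 87; post-tax Q = 42; deadweight loss = $427.5.
Market B: pre-tax P* = $44, Q* = 372; post-tax Q = 349.2; deadweight loss = $216.6.
Difference: $427.5 vs $216.6 → market A is larger by $210.9.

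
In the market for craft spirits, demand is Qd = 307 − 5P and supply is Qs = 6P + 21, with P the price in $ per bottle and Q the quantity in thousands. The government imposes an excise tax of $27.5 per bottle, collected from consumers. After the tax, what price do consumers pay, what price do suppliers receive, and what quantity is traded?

Without the tax, 307 − 5P = 6P + 21 gives 11P = 286, so P* = $26 and Q* = 177.
With the tax collected from consumers, demand (in seller-price terms) shifts: Qd = 307 − 5(P + 27.5).
New equilibrium: consumers pay $41, suppliers receive $13.5, Q = 102. (Wedge: Pb − Ps = 27.5.)

Consumers pay $41; suppliers receive $13.5; quantity = 102.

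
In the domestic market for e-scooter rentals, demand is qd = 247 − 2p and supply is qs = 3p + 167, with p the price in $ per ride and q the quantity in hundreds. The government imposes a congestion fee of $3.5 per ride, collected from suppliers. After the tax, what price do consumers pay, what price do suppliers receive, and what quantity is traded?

Before the tax: set 247 − 2p = 3p + 167 → p* = $16, q* = 215.
With the tax collected from suppliers, supply shifts: qs = 3(p − 3.5) + 167.
New equilibrium: consumers pay $18.1, suppliers receive $14.6, q = 210.8. (Wedge: pb − ps = 3.5.)
The less price-elastic side of the market bears the larger share of a per-unit tax.

Consumers pay $18.1; suppliers receive $14.6; quantity = 210.8.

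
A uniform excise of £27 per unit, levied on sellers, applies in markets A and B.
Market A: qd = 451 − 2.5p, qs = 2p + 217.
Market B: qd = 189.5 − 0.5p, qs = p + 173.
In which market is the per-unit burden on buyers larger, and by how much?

Market B, by £6.

Market A: pre-tax p* = £52, q* = 321; post-tax q = 291; per-unit burden on buyers = £12.
Market B: pre-tax p* = £11, q* = 184; post-tax q = 175; per-unit burden on buyers = £18.
Difference: £12 vs £18 → market B is larger by £6.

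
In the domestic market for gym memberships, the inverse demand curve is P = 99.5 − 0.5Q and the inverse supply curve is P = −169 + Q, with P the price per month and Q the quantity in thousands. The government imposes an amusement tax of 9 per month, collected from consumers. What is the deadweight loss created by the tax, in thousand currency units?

Deadweight loss = 27 thousand.

Rewrite in direct form: Qd = 199 − 2P and Qs = P + 169.
Without the tax, 199 − 2P = P + 169 gives 3P = 30, so P* = 10 and Q* = 179.
With the tax collected from consumers, demand (in seller-price terms) shifts: Qd = 199 − 2(P + 9).
New equilibrium: consumers pay 13, suppliers receive 4, Q = 173. (Wedge: Pb − Ps = 9.)
Quantity falls by |ΔQ| = |179 − 173| = 6.
DWL = ½ · t · |ΔQ| = ½ · 9 · 6 = 27.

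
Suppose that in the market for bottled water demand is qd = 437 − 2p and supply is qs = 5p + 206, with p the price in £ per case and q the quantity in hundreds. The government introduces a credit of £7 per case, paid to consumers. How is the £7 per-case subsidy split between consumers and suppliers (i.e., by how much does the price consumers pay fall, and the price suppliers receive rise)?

Before the subsidy: set 437 − 2p = 5p + 206 → p* = £33, q* = 371.
With a per-unit subsidy paid to consumers, each effectively pays p − 7, so demand becomes qd = 437 − 2(p − 7).
New equilibrium: consumers pay £28, suppliers receive £35, q = 381. (Wedge: pb − ps = −7.)
Gain to consumers: £5; to suppliers: £2. (They sum to £7.)

Consumers gain £5 per case; suppliers gain £2 per case.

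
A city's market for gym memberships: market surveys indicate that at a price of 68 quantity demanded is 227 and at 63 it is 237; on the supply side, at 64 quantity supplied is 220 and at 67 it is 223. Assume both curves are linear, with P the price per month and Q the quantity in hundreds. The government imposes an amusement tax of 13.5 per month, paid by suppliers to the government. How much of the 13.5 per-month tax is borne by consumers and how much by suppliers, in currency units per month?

Demand slope: (237 − 227)/(63 − 68) = -2, so Qd = 363 − 2P.
Supply slope: (223 − 220)/(67 − 64) = 1, so Qs = P + 156.
Before the tax: set 363 − 2P = P + 156 → P* = 69, Q* = 225.
With the tax collected from suppliers, supply shifts: Qs = (P − 13.5) + 156.
Solving gives Q = 216 with consumers paying 73.5 and suppliers receiving 60 (the 13.5 wedge).
Burden on consumers: 4.5; on suppliers: 9. (They sum to 13.5.)
The less price-elastic side of the market bears the larger share of a per-unit tax.

Consumers bear 4.5 per month; suppliers bear 9 per month.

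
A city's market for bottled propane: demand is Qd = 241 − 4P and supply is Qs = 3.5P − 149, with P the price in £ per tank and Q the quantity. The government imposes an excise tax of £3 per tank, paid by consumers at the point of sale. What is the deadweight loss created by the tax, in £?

Before the tax: set 241 − 4P = 3.5P − 149 → P* = £52, Q* = 33.
With the tax collected from consumers, demand (in seller-price terms) shifts: Qd = 241 − 4(P + 3).
Solving gives Q = 27.4 with consumers paying £53.4 and sellers receiving £50.4 (the £3 wedge).
Quantity falls by |ΔQ| = |33 − 27.4| = 5.6.
DWL = ½ · t · |ΔQ| = ½ · 3 · 5.6 = £8.4.

Deadweight loss = £8.4.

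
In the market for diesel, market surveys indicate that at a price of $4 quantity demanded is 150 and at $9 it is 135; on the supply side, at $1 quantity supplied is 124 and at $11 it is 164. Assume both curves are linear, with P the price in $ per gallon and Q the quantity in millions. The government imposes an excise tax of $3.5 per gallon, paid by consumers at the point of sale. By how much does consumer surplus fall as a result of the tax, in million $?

Consumer surplus falls by $282 million.

Demand slope: (135 − 150)/(9 − 4) = -3, so Qd = 162 − 3P.
Supply slope: (164 − 124)/(11 − 1) = 4, so Qs = 4P + 120.
Before the tax: set 162 − 3P = 4P + 120 → P* = $6, Q* = 144.
With the tax collected from consumers, demand (in seller-price terms) shifts: Qd = 162 − 3(P + 3.5).
Solving gives Q = 138 with consumers paying $8 and sellers receiving $4.5 (the $3.5 wedge).
ΔCS is the trapezoid between Q = 138 and Q = 144 of height $2: ½ · (144 + 138) · 2 = $282.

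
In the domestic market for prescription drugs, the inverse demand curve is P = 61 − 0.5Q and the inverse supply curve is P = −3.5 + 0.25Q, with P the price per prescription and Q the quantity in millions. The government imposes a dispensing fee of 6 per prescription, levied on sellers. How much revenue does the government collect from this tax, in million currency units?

Rewrite in direct form: Qd = 122 − 2P and Qs = 4P + 14.
Before the tax: set 122 − 2P = 4P + 14 → P* = 18, Q* = 86.
With the tax collected from sellers, supply shifts: Qs = 4(P − 6) + 14.
New equilibrium: buyers pay 22, sellers receive 16, Q = 78. (Wedge: Pb − Ps = 6.)
Revenue = t · Q = 6 · 78 = 468.

Tax revenue = 468 million.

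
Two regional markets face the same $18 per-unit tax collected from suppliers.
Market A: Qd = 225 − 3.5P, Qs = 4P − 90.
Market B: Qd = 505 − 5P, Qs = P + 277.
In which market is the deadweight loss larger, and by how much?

Market A, by $167.4.

Market A: pre-tax P* = $42, Q* = 78; post-tax Q = 44.4; deadweight loss = $302.4.
Market B: pre-tax P* = $38, Q* = 315; post-tax Q = 300; deadweight loss = $135.
Difference: $302.4 vs $135 → market A is larger by $167.4.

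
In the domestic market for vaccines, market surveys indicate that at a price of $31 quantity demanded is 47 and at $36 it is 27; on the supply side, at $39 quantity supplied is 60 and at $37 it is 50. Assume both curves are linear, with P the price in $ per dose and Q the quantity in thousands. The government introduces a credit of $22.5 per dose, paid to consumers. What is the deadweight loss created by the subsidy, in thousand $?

Demand slope: (27 − 47)/(36 − 31) = -4, so Qd = 171 − 4P.
Supply slope: (50 − 60)/(37 − 39) = 5, so Qs = 5P − 135.
Before the subsidy: set 171 − 4P = 5P − 135 → P* = $34, Q* = 35.
With a per-unit subsidy paid to consumers, each effectively pays P − 22.5, so demand becomes Qd = 171 − 4(P − 22.5).
Solving gives Q = 85 with consumers paying $21.5 and sellers receiving $44 (the $22.5 wedge).
Quantity rises by |ΔQ| = |35 − 85| = 50.
DWL = ½ · t · |ΔQ| = ½ · 22.5 · 50 = $562.5.

Deadweight loss = $562.5 thousand.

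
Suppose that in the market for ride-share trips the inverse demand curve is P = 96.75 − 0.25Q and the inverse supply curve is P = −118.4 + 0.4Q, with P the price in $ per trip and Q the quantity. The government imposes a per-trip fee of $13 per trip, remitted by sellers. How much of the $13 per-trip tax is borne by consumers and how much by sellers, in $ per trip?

Rewrite in direct form: Qd = 387 − 4P and Qs = 2.5P + 296.
Without the tax, 387 − 4P = 2.5P + 296 gives 6.5P = 91, so P* = $14 and Q* = 331.
With the tax collected from sellers, supply shifts: Qs = 2.5(P − 13) + 296.
Solving gives Q = 311 with consumers paying $19 and sellers receiving $6 (the $13 wedge).
Burden on consumers: $5; on sellers: $8. (They sum to $13.)

Consumers bear $5 per trip; sellers bear $8 per trip.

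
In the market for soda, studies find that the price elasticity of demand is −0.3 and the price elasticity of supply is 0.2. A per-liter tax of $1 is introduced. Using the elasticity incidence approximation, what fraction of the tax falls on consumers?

Incidence ratio: consumers' share ≈ εs / (εs + |εd|) = 0.2 / (0.2 + 0.3) = 0.4.
Supply is the less elastic side, so consumers bear the smaller share.

Consumers' share ≈ 0.4.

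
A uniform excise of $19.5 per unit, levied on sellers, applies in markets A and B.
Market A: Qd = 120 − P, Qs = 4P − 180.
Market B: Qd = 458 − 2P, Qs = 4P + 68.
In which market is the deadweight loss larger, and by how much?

Market B, by $101.4.

Market A: pre-tax P* = $60, Q* = 60; post-tax Q = 44.4; deadweight loss = $152.1.
Market B: pre-tax P* = $65, Q* = 328; post-tax Q = 302; deadweight loss = $253.5.
Difference: $152.1 vs $253.5 → market B is larger by $101.4.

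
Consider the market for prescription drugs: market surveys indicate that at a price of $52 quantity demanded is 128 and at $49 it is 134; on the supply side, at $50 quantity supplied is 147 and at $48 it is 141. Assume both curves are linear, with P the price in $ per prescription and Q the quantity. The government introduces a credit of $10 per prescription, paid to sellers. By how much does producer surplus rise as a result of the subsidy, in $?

Producer surplus rises by $576.

Demand slope: (134 − 128)/(49 − 52) = -2, so Qd = 232 − 2P.
Supply slope: (141 − 147)/(48 − 50) = 3, so Qs = 3P − 3.
Before the subsidy: set 232 − 2P = 3P − 3 → P* = $47, Q* = 138.
With a per-unit subsidy paid to sellers, each receives P + 10 per unit sold, so supply becomes Qs = 3(P + 10) − 3.
Solving gives Q = 150 with consumers paying $41 and sellers receiving $51 (the $10 wedge).
ΔPS is the trapezoid between Q = 150 and Q = 138 of height $4: ½ · (138 + 150) · 4 = $576.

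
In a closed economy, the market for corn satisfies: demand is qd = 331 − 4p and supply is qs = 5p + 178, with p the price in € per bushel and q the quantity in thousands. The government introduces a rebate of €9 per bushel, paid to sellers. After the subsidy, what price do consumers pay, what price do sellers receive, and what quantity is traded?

Consumers pay €12; sellers receive €21; quantity = 283.

Without the subsidy, 331 − 4p = 5p + 178 gives 9p = 153, so p* = €17 and q* = 263.
With a per-unit subsidy paid to sellers, each receives p + 9 per unit sold, so supply becomes qs = 5(p + 9) + 178.
Solving gives q = 283 with consumers paying €12 and sellers receiving €21 (the €9 wedge).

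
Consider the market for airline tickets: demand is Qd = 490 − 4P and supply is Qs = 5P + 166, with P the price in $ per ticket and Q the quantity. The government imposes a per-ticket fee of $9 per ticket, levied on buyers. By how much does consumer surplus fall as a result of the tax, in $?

Consumer surplus falls by $1680.

Before the tax: set 490 − 4P = 5P + 166 → P* = $36, Q* = 346.
With the tax collected from buyers, demand (in seller-price terms) shifts: Qd = 490 − 4(P + 9).
Solving gives Q = 326 with buyers paying $41 and producers receiving $32 (the $9 wedge).
ΔCS is the trapezoid between Q = 326 and Q = 346 of height $5: ½ · (346 + 326) · 5 = $1680.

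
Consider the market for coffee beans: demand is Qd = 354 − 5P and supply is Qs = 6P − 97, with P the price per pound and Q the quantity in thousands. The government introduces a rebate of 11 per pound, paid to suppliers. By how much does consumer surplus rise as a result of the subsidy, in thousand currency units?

Before the subsidy: set 354 − 5P = 6P − 97 → P* = 41, Q* = 149.
With a per-unit subsidy paid to suppliers, each receives P + 11 per unit sold, so supply becomes Qs = 6(P + 11) − 97.
New equilibrium: consumers pay 35, suppliers receive 46, Q = 179. (Wedge: Pb − Ps = −11.)
ΔCS is the trapezoid between Q = 179 and Q = 149 of height 6: ½ · (149 + 179) · 6 = 984.

Consumer surplus rises by 984 thousand.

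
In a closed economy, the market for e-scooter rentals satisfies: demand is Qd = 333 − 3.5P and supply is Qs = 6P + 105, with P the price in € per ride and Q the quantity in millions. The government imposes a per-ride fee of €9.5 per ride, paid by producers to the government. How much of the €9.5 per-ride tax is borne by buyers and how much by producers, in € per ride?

Without the tax, 333 − 3.5P = 6P + 105 gives 9.5P = 228, so P* = €24 and Q* = 249.
With the tax collected from producers, supply shifts: Qs = 6(P − 9.5) + 105.
New equilibrium: buyers pay €30, producers receive €20.5, Q = 228. (Wedge: Pb − Ps = 9.5.)
Burden on buyers: €6; on producers: €3.5. (They sum to €9.5.)
The less price-elastic side of the market bears the larger share of a per-unit tax.

Buyers bear €6 per ride; producers bear €3.5 per ride.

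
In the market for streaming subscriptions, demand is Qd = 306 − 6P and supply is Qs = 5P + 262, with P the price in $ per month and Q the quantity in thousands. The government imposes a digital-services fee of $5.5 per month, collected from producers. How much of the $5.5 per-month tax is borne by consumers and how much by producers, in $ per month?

Consumers bear $2.5 per month; producers bear $3 per month.

Without the tax, 306 − 6P = 5P + 262 gives 11P = 44, so P* = $4 and Q* = 282.
With the tax collected from producers, supply shifts: Qs = 5(P − 5.5) + 262.
New equilibrium: consumers pay $6.5, producers receive $1, Q = 267. (Wedge: Pb − Ps = 5.5.)
Burden on consumers: $2.5; on producers: $3. (They sum to $5.5.)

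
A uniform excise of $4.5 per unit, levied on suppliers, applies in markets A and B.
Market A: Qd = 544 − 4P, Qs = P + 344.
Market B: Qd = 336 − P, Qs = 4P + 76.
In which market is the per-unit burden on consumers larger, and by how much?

Market A: pre-tax P* = $40, Q* = 384; post-tax Q = 380.4; per-unit burden on consumers = $0.9.
Market B: pre-tax P* = $52, Q* = 284; post-tax Q = 280.4; per-unit burden on consumers = $3.6.
Difference: $0.9 vs $3.6 → market B is larger by $2.7.

Market B, by $2.7.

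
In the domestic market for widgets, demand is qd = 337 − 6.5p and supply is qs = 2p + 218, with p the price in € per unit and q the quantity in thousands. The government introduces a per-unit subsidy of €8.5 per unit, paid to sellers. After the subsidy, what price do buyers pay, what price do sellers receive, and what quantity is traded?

Buyers pay €12; sellers receive €20.5; quantity = 259.

Before the subsidy: set 337 − 6.5p = 2p + 218 → p* = €14, q* = 246.
With a per-unit subsidy paid to sellers, each receives p + 8.5 per unit sold, so supply becomes qs = 2(p + 8.5) + 218.
Solving gives q = 259 with buyers paying €12 and sellers receiving €20.5 (the €8.5 wedge).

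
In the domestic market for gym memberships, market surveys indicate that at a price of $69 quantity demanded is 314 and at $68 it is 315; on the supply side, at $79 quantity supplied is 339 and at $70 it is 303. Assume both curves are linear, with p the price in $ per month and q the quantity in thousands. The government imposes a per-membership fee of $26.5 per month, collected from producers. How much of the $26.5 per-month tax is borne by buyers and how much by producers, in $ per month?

Buyers bear $21.2 per month; producers bear $5.3 per month.

Demand slope: (315 − 314)/(68 − 69) = -1, so qd = 383 − p.
Supply slope: (303 − 339)/(70 − 79) = 4, so qs = 4p + 23.
Before the tax: set 383 − p = 4p + 23 → p* = $72, q* = 311.
With the tax collected from producers, supply shifts: qs = 4(p − 26.5) + 23.
New equilibrium: buyers pay $93.2, producers receive $66.7, q = 289.8. (Wedge: pb − ps = 26.5.)
Burden on buyers: $21.2; on producers: $5.3. (They sum to $26.5.)
The less price-elastic side of the market bears the larger share of a per-unit tax.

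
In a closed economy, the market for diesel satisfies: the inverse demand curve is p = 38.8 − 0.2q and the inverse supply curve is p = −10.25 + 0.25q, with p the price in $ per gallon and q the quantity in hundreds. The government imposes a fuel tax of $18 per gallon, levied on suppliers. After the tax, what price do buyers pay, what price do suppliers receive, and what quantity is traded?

Buyers pay $25; suppliers receive $7; quantity = 69.

Inverting to q(p) form: qd = 194 − 5p; qs = 4p + 41.
Without the tax, 194 − 5p = 4p + 41 gives 9p = 153, so p* = $17 and q* = 109.
With the tax collected from suppliers, supply shifts: qs = 4(p − 18) + 41.
Solving gives q = 69 with buyers paying $25 and suppliers receiving $7 (the $18 wedge).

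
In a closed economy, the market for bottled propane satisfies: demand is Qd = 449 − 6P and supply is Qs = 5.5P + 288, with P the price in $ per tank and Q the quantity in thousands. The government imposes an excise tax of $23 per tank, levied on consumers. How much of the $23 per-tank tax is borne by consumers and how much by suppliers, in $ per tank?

Consumers bear $11 per tank; suppliers bear $12 per tank.

Without the tax, 449 − 6P = 5.5P + 288 gives 11.5P = 161, so P* = $14 and Q* = 365.
With the tax collected from consumers, demand (in seller-price terms) shifts: Qd = 449 − 6(P + 23).
New equilibrium: consumers pay $25, suppliers receive $2, Q = 299. (Wedge: Pb − Ps = 23.)
Burden on consumers: $11; on suppliers: $12. (They sum to $23.)
The less price-elastic side of the market bears the larger share of a per-unit tax.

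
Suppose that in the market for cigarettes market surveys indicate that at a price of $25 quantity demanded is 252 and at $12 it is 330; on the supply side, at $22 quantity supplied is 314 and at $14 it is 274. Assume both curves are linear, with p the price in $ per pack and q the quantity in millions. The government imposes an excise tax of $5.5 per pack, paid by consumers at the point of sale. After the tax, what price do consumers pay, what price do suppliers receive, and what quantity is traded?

Demand slope: (330 − 252)/(12 − 25) = -6, so qd = 402 − 6p.
Supply slope: (274 − 314)/(14 − 22) = 5, so qs = 5p + 204.
Without the tax, 402 − 6p = 5p + 204 gives 11p = 198, so p* = $18 and q* = 294.
With the tax collected from consumers, demand (in seller-price terms) shifts: qd = 402 − 6(p + 5.5).
New equilibrium: consumers pay $20.5, suppliers receive $15, q = 279. (Wedge: pb − ps = 5.5.)

Consumers pay $20.5; suppliers receive $15; quantity = 279.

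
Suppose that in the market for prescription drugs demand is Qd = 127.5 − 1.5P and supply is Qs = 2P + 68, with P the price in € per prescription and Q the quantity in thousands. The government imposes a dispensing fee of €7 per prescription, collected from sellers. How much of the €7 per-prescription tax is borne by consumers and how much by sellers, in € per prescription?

Consumers bear €4 per prescription; sellers bear €3 per prescription.

Before the tax: set 127.5 − 1.5P = 2P + 68 → P* = €17, Q* = 102.
With the tax collected from sellers, supply shifts: Qs = 2(P − 7) + 68.
New equilibrium: consumers pay €21, sellers receive €14, Q = 96. (Wedge: Pb − Ps = 7.)
Burden on consumers: €4; on sellers: €3. (They sum to €7.)
The less price-elastic side of the market bears the larger share of a per-unit tax.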